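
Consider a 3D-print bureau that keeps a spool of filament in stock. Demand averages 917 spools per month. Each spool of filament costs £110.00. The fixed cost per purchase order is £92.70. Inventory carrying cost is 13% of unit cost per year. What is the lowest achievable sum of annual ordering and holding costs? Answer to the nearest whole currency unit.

TC* ≈ £5,401

Annual demand D = 917 × 12 = 11,004.
Holding cost H = 0.13 × £110.00 = £14.3000 per unit per year.
EOQ = √(2DS/H) = √(2 × 11,004 × 92.7 / 14.3) ≈ 377.71.
At Q*, ordering cost (D/Q*)S equals holding cost (Q*/2)H, each = √(DSH/2).
Minimum total = √(2DSH) = √(2 × 11,004 × 92.7 × 14.3) ≈ 5401.298.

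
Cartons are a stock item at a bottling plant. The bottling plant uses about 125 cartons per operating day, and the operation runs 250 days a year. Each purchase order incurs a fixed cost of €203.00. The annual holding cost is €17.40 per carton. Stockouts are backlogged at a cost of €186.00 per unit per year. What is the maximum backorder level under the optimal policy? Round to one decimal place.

Annual demand D = 125 × 250 = 31,250.
With planned backorders, Q* = √(2DS/H) · √((H+B)/B).
√(2DS/H) = √(2 × 31,250 × 203 / 17.4) = 853.913.
√((H+B)/B) = √((17.4+186)/186) = 1.0457.
Q* ≈ 892.961.
S* = Q* · H/(H+B) = 892.961 × 17.4/203.4 ≈ 76.389.

S* ≈ 76.4 cartons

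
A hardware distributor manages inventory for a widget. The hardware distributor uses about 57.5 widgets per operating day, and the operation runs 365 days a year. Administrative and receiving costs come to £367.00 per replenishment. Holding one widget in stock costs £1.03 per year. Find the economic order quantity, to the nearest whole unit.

Annual demand D = 57.5 × 365 = 20,987.5.
EOQ = √(2DS / H) = √(2 × 20,987.5 × 367 / 1.03).
= √(15,404,825 / 1.03) = √14,956,140.7767 ≈ 3867.317.

Q* ≈ 3,867 widgets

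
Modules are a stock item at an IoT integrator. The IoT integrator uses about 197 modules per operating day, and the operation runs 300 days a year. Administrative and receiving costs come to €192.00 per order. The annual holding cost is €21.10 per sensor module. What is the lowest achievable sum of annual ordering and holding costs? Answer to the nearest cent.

TC* ≈ €21,882.68

Annual demand D = 197 × 300 = 59,100.
EOQ = √(2DS/H) = √(2 × 59,100 × 192 / 21.1) ≈ 1037.09.
At Q*, ordering cost (D/Q*)S equals holding cost (Q*/2)H, each = √(DSH/2).
Minimum total = √(2DSH) = √(2 × 59,100 × 192 × 21.1) ≈ 21882.684.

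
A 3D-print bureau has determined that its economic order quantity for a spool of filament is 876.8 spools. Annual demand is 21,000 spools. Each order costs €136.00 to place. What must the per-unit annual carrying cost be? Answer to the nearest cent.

The basic EOQ model gives Q* = √(2DS/H); rearrange for the unknown.
From Q* = √(2DS/H): H = 2DS / Q*² = 2 × 21,000 × 136 / 876.8² = 7.4300.

H ≈ €7.43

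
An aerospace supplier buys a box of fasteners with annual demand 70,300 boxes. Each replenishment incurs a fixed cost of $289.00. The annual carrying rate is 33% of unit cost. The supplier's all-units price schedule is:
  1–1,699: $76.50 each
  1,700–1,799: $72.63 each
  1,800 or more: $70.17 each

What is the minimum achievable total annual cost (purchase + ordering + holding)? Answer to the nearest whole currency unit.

TC* ≈ $4,965,079

Holding cost per unit per year at price C is H = 0.33·C.
Evaluate total cost at each tier's feasible EOQ or, if the EOQ is below the tier, at the tier's minimum quantity.
EOQ at $76.50 = 1268.7 (feasible in tier 1): TC = 70,300×$76.50 + (70,300/1268.7)×289 + (1268.7/2)×0.33×$76.50 = $5,409,977.96.
EOQ at $72.63 = 1302.0 < 1700, so use break Q=1700: TC = 70,300×$72.63 + (70,300/1700.0)×289 + (1700.0/2)×0.33×$72.63 = $5,138,212.71.
EOQ at $70.17 = 1324.7 < 1800, so use break Q=1800: TC = 70,300×$70.17 + (70,300/1800.0)×289 + (1800.0/2)×0.33×$70.17 = $4,965,078.55.
Lowest total cost among the candidates is at Q = 1800.0.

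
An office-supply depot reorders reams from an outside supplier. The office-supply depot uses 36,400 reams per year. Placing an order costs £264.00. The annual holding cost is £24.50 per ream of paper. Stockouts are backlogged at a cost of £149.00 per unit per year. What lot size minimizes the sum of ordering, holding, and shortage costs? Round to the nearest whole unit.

Q* ≈ 956 reams

With planned backorders, Q* = √(2DS/H) · √((H+B)/B).
√(2DS/H) = √(2 × 36,400 × 264 / 24.5) = 885.696.
√((H+B)/B) = √((24.5+149)/149) = 1.0791.
Q* ≈ 955.743.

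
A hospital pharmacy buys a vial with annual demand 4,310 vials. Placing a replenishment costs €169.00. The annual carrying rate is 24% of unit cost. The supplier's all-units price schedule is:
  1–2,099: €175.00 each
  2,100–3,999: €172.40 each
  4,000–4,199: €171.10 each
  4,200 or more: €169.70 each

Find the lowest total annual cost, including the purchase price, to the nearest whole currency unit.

TC* ≈ €762,072

Holding cost per unit per year at price C is H = 0.24·C.
Candidates are each tier's EOQ (if it falls in that tier) and each price-break quantity.
EOQ at €175.00 = 186.2 (feasible in tier 1): TC = 4,310×€175.00 + (4,310/186.2)×169 + (186.2/2)×0.24×€175.00 = €762,072.07.
EOQ at €172.40 = 187.6 < 2100, so use break Q=2100: TC = 4,310×€172.40 + (4,310/2100.0)×169 + (2100.0/2)×0.24×€172.40 = €786,835.65.
EOQ at €171.10 = 188.4 < 4000, so use break Q=4000: TC = 4,310×€171.10 + (4,310/4000.0)×169 + (4000.0/2)×0.24×€171.10 = €819,751.10.
EOQ at €169.70 = 189.1 < 4200, so use break Q=4200: TC = 4,310×€169.70 + (4,310/4200.0)×169 + (4200.0/2)×0.24×€169.70 = €817,109.23.
Lowest total cost among the candidates is at Q = 186.2.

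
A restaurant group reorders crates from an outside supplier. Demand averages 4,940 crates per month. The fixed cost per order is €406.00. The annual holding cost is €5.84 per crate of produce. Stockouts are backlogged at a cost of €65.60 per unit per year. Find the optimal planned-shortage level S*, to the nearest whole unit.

S* ≈ 245 crates

Annual demand D = 4,940 × 12 = 59,280.
With planned backorders, Q* = √(2DS/H) · √((H+B)/B).
√(2DS/H) = √(2 × 59,280 × 406 / 5.84) = 2870.950.
√((H+B)/B) = √((5.84+65.6)/65.6) = 1.0436.
Q* ≈ 2996.019.
S* = Q* · H/(H+B) = 2996.019 × 5.84/71.44 ≈ 244.915.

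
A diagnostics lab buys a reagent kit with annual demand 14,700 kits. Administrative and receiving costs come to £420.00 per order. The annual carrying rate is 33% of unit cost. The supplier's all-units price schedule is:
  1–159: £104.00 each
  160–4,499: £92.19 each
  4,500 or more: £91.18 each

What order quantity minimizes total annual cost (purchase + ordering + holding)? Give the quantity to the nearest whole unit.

Holding cost per unit per year at price C is H = 0.33·C.
Evaluate total cost at each tier's feasible EOQ or, if the EOQ is below the tier, at the tier's minimum quantity.
Tier 1 (£104.00): EOQ = 599.8 exceeds tier's upper bound 159, so this tier is dominated.
EOQ at £92.19 = 637.1 (feasible in tier 2): TC = 14,700×£92.19 + (14,700/637.1)×420 + (637.1/2)×0.33×£92.19 = £1,374,574.94.
EOQ at £91.18 = 640.6 < 4500, so use break Q=4500: TC = 14,700×£91.18 + (14,700/4500.0)×420 + (4500.0/2)×0.33×£91.18 = £1,409,419.15.
Lowest total cost is £1,374,574.94 at Q = 637.1.

Q* ≈ 637 kits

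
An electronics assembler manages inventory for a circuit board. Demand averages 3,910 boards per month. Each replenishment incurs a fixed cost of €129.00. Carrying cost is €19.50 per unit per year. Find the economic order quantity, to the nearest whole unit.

Q* ≈ 788 boards

Annual demand D = 3,910 × 12 = 46,920.
EOQ = √(2DS / H) = √(2 × 46,920 × 129 / 19.5).
= √(12,105,360 / 19.5) = √620,787.6923 ≈ 787.901.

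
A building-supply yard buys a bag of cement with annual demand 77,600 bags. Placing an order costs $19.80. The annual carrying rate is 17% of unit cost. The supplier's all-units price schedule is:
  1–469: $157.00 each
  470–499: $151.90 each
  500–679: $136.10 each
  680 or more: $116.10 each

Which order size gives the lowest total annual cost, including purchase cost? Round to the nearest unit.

Holding cost per unit per year at price C is H = 0.17·C.
Evaluate total cost at each tier's feasible EOQ or, if the EOQ is below the tier, at the tier's minimum quantity.
EOQ at $157.00 = 339.3 (feasible in tier 1): TC = 77,600×$157.00 + (77,600/339.3)×19.8 + (339.3/2)×0.17×$157.00 = $12,192,256.34.
EOQ at $151.90 = 345.0 < 470, so use break Q=470: TC = 77,600×$151.90 + (77,600/470.0)×19.8 + (470.0/2)×0.17×$151.90 = $11,796,777.51.
EOQ at $136.10 = 364.4 < 500, so use break Q=500: TC = 77,600×$136.10 + (77,600/500.0)×19.8 + (500.0/2)×0.17×$136.10 = $10,570,217.21.
EOQ at $116.10 = 394.6 < 680, so use break Q=680: TC = 77,600×$116.10 + (77,600/680.0)×19.8 + (680.0/2)×0.17×$116.10 = $9,018,330.11.
Lowest total cost is $9,018,330.11 at Q = 680.0.

Q* ≈ 680 bags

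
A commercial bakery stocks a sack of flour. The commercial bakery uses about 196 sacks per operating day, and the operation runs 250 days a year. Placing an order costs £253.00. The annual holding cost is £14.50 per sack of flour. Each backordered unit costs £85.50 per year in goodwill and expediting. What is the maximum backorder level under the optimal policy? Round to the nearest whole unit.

S* ≈ 205 sacks

Annual demand D = 196 × 250 = 49,000.
With planned backorders, Q* = √(2DS/H) · √((H+B)/B).
√(2DS/H) = √(2 × 49,000 × 253 / 14.5) = 1307.643.
√((H+B)/B) = √((14.5+85.5)/85.5) = 1.0815.
Q* ≈ 1414.185.
S* = Q* · H/(H+B) = 1414.185 × 14.5/100 ≈ 205.057.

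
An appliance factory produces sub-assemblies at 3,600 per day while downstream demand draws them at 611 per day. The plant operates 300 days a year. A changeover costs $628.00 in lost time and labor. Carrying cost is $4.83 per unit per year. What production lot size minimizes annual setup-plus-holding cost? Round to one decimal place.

Annual demand D = 611 × 300 = 183,300.
Production build-up factor (1 − d/p) = 1 − 611/3,600 = 0.8303.
Q* = √(2DS / (H(1 − d/p))) = √(2 × 183,300 × 628 / (4.83 × 0.8303)).
= √(230,224,800 / 4.0102) ≈ 7576.886.

Q* ≈ 7,576.9 sub-assemblies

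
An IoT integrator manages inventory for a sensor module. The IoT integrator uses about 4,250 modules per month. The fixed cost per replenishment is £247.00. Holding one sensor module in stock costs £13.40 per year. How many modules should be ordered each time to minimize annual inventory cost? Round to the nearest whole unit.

Annual demand D = 4,250 × 12 = 51,000.
EOQ = √(2DS / H) = √(2 × 51,000 × 247 / 13.4).
= √(25,194,000 / 13.4) = √1,880,149.2537 ≈ 1371.185.

Q* ≈ 1,371 modules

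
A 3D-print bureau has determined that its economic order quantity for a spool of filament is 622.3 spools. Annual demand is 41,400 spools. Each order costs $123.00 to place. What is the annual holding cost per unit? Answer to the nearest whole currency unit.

Invert the EOQ relation Q*² = 2DS/H.
From Q* = √(2DS/H): H = 2DS / Q*² = 2 × 41,400 × 123 / 622.3² = 26.2988.

H ≈ $26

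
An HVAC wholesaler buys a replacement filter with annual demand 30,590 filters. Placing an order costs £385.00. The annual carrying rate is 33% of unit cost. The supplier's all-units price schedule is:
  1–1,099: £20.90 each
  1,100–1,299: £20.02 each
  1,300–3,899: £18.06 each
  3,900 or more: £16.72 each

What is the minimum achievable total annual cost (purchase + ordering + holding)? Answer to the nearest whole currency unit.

TC* ≈ £525,244

Holding cost per unit per year at price C is H = 0.33·C.
For each price level, check whether its EOQ is feasible; otherwise the best quantity at that price is the breakpoint.
Tier 1 (£20.90): EOQ = 1848.0 exceeds tier's upper bound 1099, so this tier is dominated.
Tier 2 (£20.02): EOQ = 1888.2 exceeds tier's upper bound 1299, so this tier is dominated.
EOQ at £18.06 = 1988.0 (feasible in tier 3): TC = 30,590×£18.06 + (30,590/1988.0)×385 + (1988.0/2)×0.33×£18.06 = £564,303.56.
EOQ at £16.72 = 2066.1 < 3900, so use break Q=3900: TC = 30,590×£16.72 + (30,590/3900.0)×385 + (3900.0/2)×0.33×£16.72 = £525,243.90.
Lowest total cost among the candidates is at Q = 3900.0.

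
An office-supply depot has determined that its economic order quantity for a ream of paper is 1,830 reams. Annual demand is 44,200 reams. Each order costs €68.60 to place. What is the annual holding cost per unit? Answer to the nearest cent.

Squaring Q* = √(2DS/H) gives Q*² = 2DS/H.
From Q* = √(2DS/H): H = 2DS / Q*² = 2 × 44,200 × 68.6 / 1,830² = 1.8108.

H ≈ €1.81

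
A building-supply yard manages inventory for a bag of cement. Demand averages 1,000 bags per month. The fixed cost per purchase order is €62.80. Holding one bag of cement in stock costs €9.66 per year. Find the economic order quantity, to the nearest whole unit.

Annual demand D = 1,000 × 12 = 12,000.
EOQ = √(2DS / H) = √(2 × 12,000 × 62.8 / 9.66).
= √(1,507,200 / 9.66) = √156,024.8447 ≈ 395.000.

Q* ≈ 395 bags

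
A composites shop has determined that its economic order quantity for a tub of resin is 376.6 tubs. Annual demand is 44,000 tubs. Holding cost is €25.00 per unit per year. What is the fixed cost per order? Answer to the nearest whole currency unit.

S ≈ €40

Invert the EOQ relation Q*² = 2DS/H.
From Q* = √(2DS/H): S = Q*²H / (2D) = 376.6² × 25 / (2 × 44,000) = 40.2919.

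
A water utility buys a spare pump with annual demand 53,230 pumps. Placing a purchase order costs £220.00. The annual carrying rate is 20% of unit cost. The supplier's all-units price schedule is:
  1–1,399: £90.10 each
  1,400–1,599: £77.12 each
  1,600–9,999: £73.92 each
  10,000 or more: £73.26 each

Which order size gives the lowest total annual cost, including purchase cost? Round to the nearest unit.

Q* ≈ 1,600 pumps

Holding cost per unit per year at price C is H = 0.20·C.
For each price level, check whether its EOQ is feasible; otherwise the best quantity at that price is the breakpoint.
EOQ at £90.10 = 1140.1 (feasible in tier 1): TC = 53,230×£90.10 + (53,230/1140.1)×220 + (1140.1/2)×0.20×£90.10 = £4,816,566.86.
EOQ at £77.12 = 1232.3 < 1400, so use break Q=1400: TC = 53,230×£77.12 + (53,230/1400.0)×220 + (1400.0/2)×0.20×£77.12 = £4,124,259.11.
EOQ at £73.92 = 1258.7 < 1600, so use break Q=1600: TC = 53,230×£73.92 + (53,230/1600.0)×220 + (1600.0/2)×0.20×£73.92 = £3,953,907.93.
EOQ at £73.26 = 1264.3 < 10000, so use break Q=10000: TC = 53,230×£73.26 + (53,230/10000.0)×220 + (10000.0/2)×0.20×£73.26 = £3,974,060.86.
Lowest total cost is £3,953,907.93 at Q = 1600.0.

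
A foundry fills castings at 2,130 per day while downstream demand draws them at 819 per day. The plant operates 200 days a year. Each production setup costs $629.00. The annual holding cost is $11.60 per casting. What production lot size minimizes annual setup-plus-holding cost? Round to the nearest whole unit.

Q* ≈ 5,372 castings

Annual demand D = 819 × 200 = 163,800.
Production build-up factor (1 − d/p) = 1 − 819/2,130 = 0.6155.
Q* = √(2DS / (H(1 − d/p))) = √(2 × 163,800 × 629 / (11.6 × 0.6155)).
= √(206,060,400 / 7.1397) ≈ 5372.256.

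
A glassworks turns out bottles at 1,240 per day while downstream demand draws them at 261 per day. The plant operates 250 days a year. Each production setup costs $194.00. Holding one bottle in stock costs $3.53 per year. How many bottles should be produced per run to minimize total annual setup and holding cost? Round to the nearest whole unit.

Annual demand D = 261 × 250 = 65,250.
Production build-up factor (1 − d/p) = 1 − 261/1,240 = 0.7895.
Q* = √(2DS / (H(1 − d/p))) = √(2 × 65,250 × 194 / (3.53 × 0.7895)).
= √(25,317,000 / 2.787) ≈ 3013.965.

Q* ≈ 3,014 bottles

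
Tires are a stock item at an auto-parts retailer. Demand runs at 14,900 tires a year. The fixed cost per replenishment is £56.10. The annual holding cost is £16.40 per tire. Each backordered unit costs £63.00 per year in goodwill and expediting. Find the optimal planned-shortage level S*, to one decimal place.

With planned backorders, Q* = √(2DS/H) · √((H+B)/B).
√(2DS/H) = √(2 × 14,900 × 56.1 / 16.4) = 319.277.
√((H+B)/B) = √((16.4+63)/63) = 1.1226.
Q* ≈ 358.433.
S* = Q* · H/(H+B) = 358.433 × 16.4/79.4 ≈ 74.034.

S* ≈ 74.0 tires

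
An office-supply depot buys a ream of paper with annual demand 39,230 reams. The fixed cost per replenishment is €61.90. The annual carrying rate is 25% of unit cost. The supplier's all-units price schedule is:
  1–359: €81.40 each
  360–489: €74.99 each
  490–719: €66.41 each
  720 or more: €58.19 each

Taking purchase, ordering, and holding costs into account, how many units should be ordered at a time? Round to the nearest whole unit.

Holding cost per unit per year at price C is H = 0.25·C.
For each price level, check whether its EOQ is feasible; otherwise the best quantity at that price is the breakpoint.
Tier 1 (€81.40): EOQ = 488.5 exceeds tier's upper bound 359, so this tier is dominated.
Tier 2 (€74.99): EOQ = 509.0 exceeds tier's upper bound 489, so this tier is dominated.
EOQ at €66.41 = 540.9 (feasible in tier 3): TC = 39,230×€66.41 + (39,230/540.9)×61.9 + (540.9/2)×0.25×€66.41 = €2,614,243.88.
EOQ at €58.19 = 577.8 < 720, so use break Q=720: TC = 39,230×€58.19 + (39,230/720.0)×61.9 + (720.0/2)×0.25×€58.19 = €2,291,403.49.
Lowest total cost is €2,291,403.49 at Q = 720.0.

Q* ≈ 720 reams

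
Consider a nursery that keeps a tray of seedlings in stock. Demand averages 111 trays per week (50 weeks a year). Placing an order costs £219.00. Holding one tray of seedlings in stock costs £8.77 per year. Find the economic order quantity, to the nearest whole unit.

Q* ≈ 526 trays

Annual demand D = 111 × 50 = 5,550.
EOQ = √(2DS / H) = √(2 × 5,550 × 219 / 8.77).
= √(2,430,900 / 8.77) = √277,183.5804 ≈ 526.482.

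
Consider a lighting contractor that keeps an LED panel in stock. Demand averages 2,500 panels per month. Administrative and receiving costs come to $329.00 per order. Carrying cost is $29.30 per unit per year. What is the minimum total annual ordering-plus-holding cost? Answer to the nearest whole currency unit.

Annual demand D = 2,500 × 12 = 30,000.
EOQ = √(2DS/H) = √(2 × 30,000 × 329 / 29.3) ≈ 820.80.
At the optimum the two cost components are equal, so total cost = 2·(Q*/2)H = Q*·H.
Minimum total = √(2DSH) = √(2 × 30,000 × 329 × 29.3) ≈ 24049.574.

TC* ≈ $24,050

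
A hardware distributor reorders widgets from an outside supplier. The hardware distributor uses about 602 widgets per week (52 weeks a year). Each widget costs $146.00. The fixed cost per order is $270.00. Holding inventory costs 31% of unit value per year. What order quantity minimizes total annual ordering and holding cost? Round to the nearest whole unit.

Q* ≈ 611 widgets

Annual demand D = 602 × 52 = 31,304.
Holding cost H = 0.31 × $146.00 = $45.2600 per unit per year.
EOQ = √(2DS / H) = √(2 × 31,304 × 270 / 45.26).
= √(16,904,160 / 45.26) = √373,490.0574 ≈ 611.138.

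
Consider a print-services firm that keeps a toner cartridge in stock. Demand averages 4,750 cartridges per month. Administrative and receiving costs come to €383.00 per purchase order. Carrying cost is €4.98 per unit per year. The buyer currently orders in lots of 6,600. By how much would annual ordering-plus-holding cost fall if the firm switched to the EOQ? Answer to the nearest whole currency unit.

Annual demand D = 4,750 × 12 = 57,000.
EOQ = √(2DS/H) = √(2 × 57,000 × 383 / 4.98) ≈ 2960.99.
Cost at Q* = (D/Q*)S + (Q*/2)H = √(2DSH) ≈ €14,745.74.
Cost at Q = 6,600: (57,000/6,600)×383 + (6,600/2)×4.98 = €3,307.73 + €16,434.00 = €19,741.73.
Excess = €19,741.73 − €14,745.74 = €4,995.99.

Extra cost ≈ €4,996 per year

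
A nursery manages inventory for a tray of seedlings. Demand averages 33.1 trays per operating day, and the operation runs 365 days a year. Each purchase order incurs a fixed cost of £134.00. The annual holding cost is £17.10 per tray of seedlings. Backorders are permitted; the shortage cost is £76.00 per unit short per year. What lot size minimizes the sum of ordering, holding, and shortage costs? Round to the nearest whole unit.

Q* ≈ 482 trays

Annual demand D = 33.1 × 365 = 12,081.5.
With planned backorders, Q* = √(2DS/H) · √((H+B)/B).
√(2DS/H) = √(2 × 12,081.5 × 134 / 17.1) = 435.141.
√((H+B)/B) = √((17.1+76)/76) = 1.1068.
Q* ≈ 481.613.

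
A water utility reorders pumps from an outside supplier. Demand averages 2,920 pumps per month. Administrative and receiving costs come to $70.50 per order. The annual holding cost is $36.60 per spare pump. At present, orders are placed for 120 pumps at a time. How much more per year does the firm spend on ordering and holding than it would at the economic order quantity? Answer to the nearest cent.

Annual demand D = 2,920 × 12 = 35,040.
EOQ = √(2DS/H) = √(2 × 35,040 × 70.5 / 36.6) ≈ 367.41.
Cost at Q* = (D/Q*)S + (Q*/2)H = √(2DSH) ≈ $13,447.21.
Cost at Q = 120: (35,040/120)×70.5 + (120/2)×36.6 = $20,586.00 + $2,196.00 = $22,782.00.
Excess = $22,782.00 − $13,447.21 = $9,334.79.

Extra cost ≈ $9,334.79 per year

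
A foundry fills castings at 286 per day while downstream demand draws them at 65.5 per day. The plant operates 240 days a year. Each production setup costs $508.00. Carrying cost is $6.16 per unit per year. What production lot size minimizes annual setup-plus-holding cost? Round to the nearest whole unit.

Annual demand D = 65.5 × 240 = 15,720.
Production build-up factor (1 − d/p) = 1 − 65.5/286 = 0.7710.
Q* = √(2DS / (H(1 − d/p))) = √(2 × 15,720 × 508 / (6.16 × 0.7710)).
= √(15,971,520 / 4.7492) ≈ 1833.840.

Q* ≈ 1,834 castings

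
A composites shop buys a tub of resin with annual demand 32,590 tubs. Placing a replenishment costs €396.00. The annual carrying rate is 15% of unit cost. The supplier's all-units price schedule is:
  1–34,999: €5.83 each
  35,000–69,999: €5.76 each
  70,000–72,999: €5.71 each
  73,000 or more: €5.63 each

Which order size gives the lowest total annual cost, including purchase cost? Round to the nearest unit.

Holding cost per unit per year at price C is H = 0.15·C.
For each price level, check whether its EOQ is feasible; otherwise the best quantity at that price is the breakpoint.
EOQ at €5.83 = 5432.8 (feasible in tier 1): TC = 32,590×€5.83 + (32,590/5432.8)×396 + (5432.8/2)×0.15×€5.83 = €194,750.70.
EOQ at €5.76 = 5465.7 < 35000, so use break Q=35000: TC = 32,590×€5.76 + (32,590/35000.0)×396 + (35000.0/2)×0.15×€5.76 = €203,207.13.
EOQ at €5.71 = 5489.6 < 70000, so use break Q=70000: TC = 32,590×€5.71 + (32,590/70000.0)×396 + (70000.0/2)×0.15×€5.71 = €216,250.77.
EOQ at €5.63 = 5528.5 < 73000, so use break Q=73000: TC = 32,590×€5.63 + (32,590/73000.0)×396 + (73000.0/2)×0.15×€5.63 = €214,482.74.
Lowest total cost is €194,750.70 at Q = 5432.8.

Q* ≈ 5,433 tubs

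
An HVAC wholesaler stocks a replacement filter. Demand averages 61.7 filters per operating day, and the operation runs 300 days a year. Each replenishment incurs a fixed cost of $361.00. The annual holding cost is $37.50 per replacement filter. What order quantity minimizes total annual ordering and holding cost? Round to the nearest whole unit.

Q* ≈ 597 filters

Annual demand D = 61.7 × 300 = 18,510.
EOQ = √(2DS / H) = √(2 × 18,510 × 361 / 37.5).
= √(13,364,220 / 37.5) = √356,379.2 ≈ 596.975.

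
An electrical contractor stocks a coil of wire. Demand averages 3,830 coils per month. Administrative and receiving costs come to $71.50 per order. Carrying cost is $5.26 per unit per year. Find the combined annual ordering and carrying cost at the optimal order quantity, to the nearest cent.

TC* ≈ $5,879.64

Annual demand D = 3,830 × 12 = 45,960.
Q* = √(2DS/H) = √(2 × 45,960 × 71.5 / 5.26) ≈ 1117.80.
At the optimum the two cost components are equal, so total cost = 2·(Q*/2)H = Q*·H.
Minimum total = √(2DSH) = √(2 × 45,960 × 71.5 × 5.26) ≈ 5879.642.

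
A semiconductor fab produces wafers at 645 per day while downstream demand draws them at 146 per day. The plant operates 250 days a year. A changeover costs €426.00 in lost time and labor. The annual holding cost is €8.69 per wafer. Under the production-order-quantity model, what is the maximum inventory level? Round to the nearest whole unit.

I_max ≈ 1,664 wafers

Annual demand D = 146 × 250 = 36,500.
Production build-up factor (1 − d/p) = 1 − 146/645 = 0.7736.
Q* = √(2DS / (H(1 − d/p))) = √(2 × 36,500 × 426 / (8.69 × 0.7736)).
= √(31,098,000 / 6.723) ≈ 2150.730.
Maximum inventory = Q*(1 − d/p) = 2150.730 × 0.7736 ≈ 1663.898.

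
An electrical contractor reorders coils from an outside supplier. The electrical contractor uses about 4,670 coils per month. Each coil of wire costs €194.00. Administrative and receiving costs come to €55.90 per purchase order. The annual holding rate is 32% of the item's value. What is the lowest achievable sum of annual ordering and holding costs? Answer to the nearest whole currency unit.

Annual demand D = 4,670 × 12 = 56,040.
Holding cost H = 0.32 × €194.00 = €62.0800 per unit per year.
EOQ = √(2DS/H) = √(2 × 56,040 × 55.9 / 62.08) ≈ 317.68.
At the optimum the two cost components are equal, so total cost = 2·(Q*/2)H = Q*·H.
Minimum total = √(2DSH) = √(2 × 56,040 × 55.9 × 62.08) ≈ 19721.767.

TC* ≈ €19,722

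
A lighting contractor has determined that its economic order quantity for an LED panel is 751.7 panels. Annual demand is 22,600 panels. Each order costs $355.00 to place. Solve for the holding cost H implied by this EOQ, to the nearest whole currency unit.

H ≈ $28

The basic EOQ model gives Q* = √(2DS/H); rearrange for the unknown.
From Q* = √(2DS/H): H = 2DS / Q*² = 2 × 22,600 × 355 / 751.7² = 28.3973.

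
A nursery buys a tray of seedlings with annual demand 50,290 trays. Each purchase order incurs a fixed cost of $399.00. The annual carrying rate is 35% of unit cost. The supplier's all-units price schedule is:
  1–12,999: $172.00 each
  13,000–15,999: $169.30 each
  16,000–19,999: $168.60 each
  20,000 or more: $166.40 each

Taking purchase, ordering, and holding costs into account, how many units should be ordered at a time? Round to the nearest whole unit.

Holding cost per unit per year at price C is H = 0.35·C.
Evaluate total cost at each tier's feasible EOQ or, if the EOQ is below the tier, at the tier's minimum quantity.
EOQ at $172.00 = 816.5 (feasible in tier 1): TC = 50,290×$172.00 + (50,290/816.5)×399 + (816.5/2)×0.35×$172.00 = $8,699,031.92.
EOQ at $169.30 = 823.0 < 13000, so use break Q=13000: TC = 50,290×$169.30 + (50,290/13000.0)×399 + (13000.0/2)×0.35×$169.30 = $8,900,798.02.
EOQ at $168.60 = 824.7 < 16000, so use break Q=16000: TC = 50,290×$168.60 + (50,290/16000.0)×399 + (16000.0/2)×0.35×$168.60 = $8,952,228.11.
EOQ at $166.40 = 830.1 < 20000, so use break Q=20000: TC = 50,290×$166.40 + (50,290/20000.0)×399 + (20000.0/2)×0.35×$166.40 = $8,951,659.29.
Lowest total cost is $8,699,031.92 at Q = 816.5.

Q* ≈ 816 trays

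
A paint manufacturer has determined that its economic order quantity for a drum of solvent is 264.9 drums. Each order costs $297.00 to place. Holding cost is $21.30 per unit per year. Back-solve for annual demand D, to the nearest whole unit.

D ≈ 2,516 drums per year

Invert the EOQ relation Q*² = 2DS/H.
From Q* = √(2DS/H): D = Q*²H / (2S) = 264.9² × 21.3 / (2 × 297) = 2516.269.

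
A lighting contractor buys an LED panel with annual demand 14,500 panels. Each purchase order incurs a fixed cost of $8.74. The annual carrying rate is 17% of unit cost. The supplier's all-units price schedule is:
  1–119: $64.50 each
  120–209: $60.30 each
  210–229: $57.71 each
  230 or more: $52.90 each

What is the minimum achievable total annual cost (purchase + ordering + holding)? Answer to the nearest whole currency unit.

Holding cost per unit per year at price C is H = 0.17·C.
Candidates are each tier's EOQ (if it falls in that tier) and each price-break quantity.
Tier 1 ($64.50): EOQ = 152.0 exceeds tier's upper bound 119, so this tier is dominated.
EOQ at $60.30 = 157.2 (feasible in tier 2): TC = 14,500×$60.30 + (14,500/157.2)×8.74 + (157.2/2)×0.17×$60.30 = $875,961.90.
EOQ at $57.71 = 160.7 < 210, so use break Q=210: TC = 14,500×$57.71 + (14,500/210.0)×8.74 + (210.0/2)×0.17×$57.71 = $838,428.60.
EOQ at $52.90 = 167.9 < 230, so use break Q=230: TC = 14,500×$52.90 + (14,500/230.0)×8.74 + (230.0/2)×0.17×$52.90 = $768,635.19.
Lowest total cost among the candidates is at Q = 230.0.

TC* ≈ $768,635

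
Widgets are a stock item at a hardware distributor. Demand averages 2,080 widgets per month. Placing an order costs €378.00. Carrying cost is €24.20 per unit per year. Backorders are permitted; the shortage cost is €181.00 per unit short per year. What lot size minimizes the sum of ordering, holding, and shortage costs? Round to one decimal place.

Annual demand D = 2,080 × 12 = 24,960.
With planned backorders, Q* = √(2DS/H) · √((H+B)/B).
√(2DS/H) = √(2 × 24,960 × 378 / 24.2) = 883.030.
√((H+B)/B) = √((24.2+181)/181) = 1.0648.
Q* ≈ 940.210.

Q* ≈ 940.2 widgets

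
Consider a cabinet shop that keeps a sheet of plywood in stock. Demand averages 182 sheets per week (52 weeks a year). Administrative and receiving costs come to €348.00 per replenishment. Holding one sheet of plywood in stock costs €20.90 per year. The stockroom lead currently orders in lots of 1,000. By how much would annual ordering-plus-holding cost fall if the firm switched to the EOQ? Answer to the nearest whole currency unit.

Annual demand D = 182 × 52 = 9,464.
EOQ = √(2DS/H) = √(2 × 9,464 × 348 / 20.9) ≈ 561.40.
Cost at Q* = (D/Q*)S + (Q*/2)H = √(2DSH) ≈ €11,733.16.
Cost at Q = 1,000: (9,464/1,000)×348 + (1,000/2)×20.9 = €3,293.47 + €10,450.00 = €13,743.47.
Excess = €13,743.47 − €11,733.16 = €2,010.31.

Extra cost ≈ €2,010 per year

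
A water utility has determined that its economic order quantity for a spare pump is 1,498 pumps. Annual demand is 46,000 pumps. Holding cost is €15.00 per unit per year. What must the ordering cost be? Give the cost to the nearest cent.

S ≈ €365.87

The basic EOQ model gives Q* = √(2DS/H); rearrange for the unknown.
From Q* = √(2DS/H): S = Q*²H / (2D) = 1,498² × 15 / (2 × 46,000) = 365.8702.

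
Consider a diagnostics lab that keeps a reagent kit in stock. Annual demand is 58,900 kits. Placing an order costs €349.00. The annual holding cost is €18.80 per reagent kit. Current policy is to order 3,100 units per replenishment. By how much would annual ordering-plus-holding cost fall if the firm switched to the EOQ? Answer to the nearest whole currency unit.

EOQ = √(2DS/H) = √(2 × 58,900 × 349 / 18.8) ≈ 1478.79.
Cost at Q* = (D/Q*)S + (Q*/2)H = √(2DSH) ≈ €27,801.25.
Cost at Q = 3,100: (58,900/3,100)×349 + (3,100/2)×18.8 = €6,631.00 + €29,140.00 = €35,771.00.
Excess = €35,771.00 − €27,801.25 = €7,969.75.

Extra cost ≈ €7,970 per year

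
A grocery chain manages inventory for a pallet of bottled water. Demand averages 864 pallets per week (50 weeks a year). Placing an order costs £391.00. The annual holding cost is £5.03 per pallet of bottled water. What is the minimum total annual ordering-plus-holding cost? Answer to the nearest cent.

Annual demand D = 864 × 50 = 43,200.
EOQ = √(2DS/H) = √(2 × 43,200 × 391 / 5.03) ≈ 2591.56.
At Q*, ordering cost (D/Q*)S equals holding cost (Q*/2)H, each = √(DSH/2).
Minimum total = √(2DSH) = √(2 × 43,200 × 391 × 5.03) ≈ 13035.546.

TC* ≈ £13,035.55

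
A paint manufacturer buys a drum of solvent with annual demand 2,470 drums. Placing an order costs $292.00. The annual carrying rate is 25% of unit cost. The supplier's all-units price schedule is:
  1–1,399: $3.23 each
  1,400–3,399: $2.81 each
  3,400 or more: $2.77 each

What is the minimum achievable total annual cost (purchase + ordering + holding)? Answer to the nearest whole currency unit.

Holding cost per unit per year at price C is H = 0.25·C.
For each price level, check whether its EOQ is feasible; otherwise the best quantity at that price is the breakpoint.
EOQ at $3.23 = 1336.5 (feasible in tier 1): TC = 2,470×$3.23 + (2,470/1336.5)×292 + (1336.5/2)×0.25×$3.23 = $9,057.36.
EOQ at $2.81 = 1433.0 (feasible in tier 2): TC = 2,470×$2.81 + (2,470/1433.0)×292 + (1433.0/2)×0.25×$2.81 = $7,947.35.
EOQ at $2.77 = 1443.3 < 3400, so use break Q=3400: TC = 2,470×$2.77 + (2,470/3400.0)×292 + (3400.0/2)×0.25×$2.77 = $8,231.28.
Lowest total cost among the candidates is at Q = 1433.0.

TC* ≈ $7,947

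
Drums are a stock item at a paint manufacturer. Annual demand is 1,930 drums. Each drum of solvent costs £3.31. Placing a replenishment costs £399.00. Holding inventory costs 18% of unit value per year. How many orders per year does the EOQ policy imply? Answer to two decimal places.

Holding cost H = 0.18 × £3.31 = £0.5958 per unit per year.
Q* = √(2DS/H) = √(2 × 1,930 × 399 / 0.5958) ≈ 1607.79.
Orders per year = D / Q* = 1,930 / 1607.79 ≈ 1.200.

N ≈ 1.20 orders per year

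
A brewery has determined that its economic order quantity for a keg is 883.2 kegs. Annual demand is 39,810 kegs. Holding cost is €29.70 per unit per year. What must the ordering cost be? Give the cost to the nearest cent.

S ≈ €290.97

The basic EOQ model gives Q* = √(2DS/H); rearrange for the unknown.
From Q* = √(2DS/H): S = Q*²H / (2D) = 883.2² × 29.7 / (2 × 39,810) = 290.9728.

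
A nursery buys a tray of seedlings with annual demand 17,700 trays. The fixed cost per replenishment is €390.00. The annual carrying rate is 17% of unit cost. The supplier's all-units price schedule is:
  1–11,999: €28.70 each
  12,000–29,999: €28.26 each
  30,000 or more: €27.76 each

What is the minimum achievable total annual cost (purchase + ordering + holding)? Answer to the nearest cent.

Holding cost per unit per year at price C is H = 0.17·C.
Candidates are each tier's EOQ (if it falls in that tier) and each price-break quantity.
EOQ at €28.70 = 1682.2 (feasible in tier 1): TC = 17,700×€28.70 + (17,700/1682.2)×390 + (1682.2/2)×0.17×€28.70 = €516,197.28.
EOQ at €28.26 = 1695.2 < 12000, so use break Q=12000: TC = 17,700×€28.26 + (17,700/12000.0)×390 + (12000.0/2)×0.17×€28.26 = €529,602.45.
EOQ at €27.76 = 1710.4 < 30000, so use break Q=30000: TC = 17,700×€27.76 + (17,700/30000.0)×390 + (30000.0/2)×0.17×€27.76 = €562,370.10.
Lowest total cost among the candidates is at Q = 1682.2.

TC* ≈ €516,197.28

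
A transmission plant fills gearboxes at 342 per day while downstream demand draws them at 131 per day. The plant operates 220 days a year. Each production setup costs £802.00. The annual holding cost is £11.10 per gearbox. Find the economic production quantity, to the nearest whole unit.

Annual demand D = 131 × 220 = 28,820.
Production build-up factor (1 − d/p) = 1 − 131/342 = 0.6170.
Q* = √(2DS / (H(1 − d/p))) = √(2 × 28,820 × 802 / (11.1 × 0.6170)).
= √(46,227,280 / 6.8482) ≈ 2598.122.

Q* ≈ 2,598 gearboxes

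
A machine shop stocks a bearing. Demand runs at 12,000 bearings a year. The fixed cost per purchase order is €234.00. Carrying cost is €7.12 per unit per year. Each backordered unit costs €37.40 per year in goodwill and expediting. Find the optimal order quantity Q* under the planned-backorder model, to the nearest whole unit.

With planned backorders, Q* = √(2DS/H) · √((H+B)/B).
√(2DS/H) = √(2 × 12,000 × 234 / 7.12) = 888.124.
√((H+B)/B) = √((7.12+37.4)/37.4) = 1.0910.
Q* ≈ 968.981.

Q* ≈ 969 bearings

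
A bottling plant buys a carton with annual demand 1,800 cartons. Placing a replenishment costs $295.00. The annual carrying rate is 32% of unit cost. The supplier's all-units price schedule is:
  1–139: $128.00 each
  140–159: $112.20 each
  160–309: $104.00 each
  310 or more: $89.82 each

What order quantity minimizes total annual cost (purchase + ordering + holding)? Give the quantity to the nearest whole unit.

Holding cost per unit per year at price C is H = 0.32·C.
Candidates are each tier's EOQ (if it falls in that tier) and each price-break quantity.
Tier 1 ($128.00): EOQ = 161.0 exceeds tier's upper bound 139, so this tier is dominated.
Tier 2 ($112.20): EOQ = 172.0 exceeds tier's upper bound 159, so this tier is dominated.
EOQ at $104.00 = 178.6 (feasible in tier 3): TC = 1,800×$104.00 + (1,800/178.6)×295 + (178.6/2)×0.32×$104.00 = $193,145.03.
EOQ at $89.82 = 192.2 < 310, so use break Q=310: TC = 1,800×$89.82 + (1,800/310.0)×295 + (310.0/2)×0.32×$89.82 = $167,843.98.
Lowest total cost is $167,843.98 at Q = 310.0.

Q* ≈ 310 cartons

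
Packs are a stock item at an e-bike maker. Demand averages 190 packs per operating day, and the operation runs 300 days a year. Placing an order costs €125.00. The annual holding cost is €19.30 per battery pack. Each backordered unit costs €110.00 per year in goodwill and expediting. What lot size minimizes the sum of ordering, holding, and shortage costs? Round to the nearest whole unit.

Annual demand D = 190 × 300 = 57,000.
With planned backorders, Q* = √(2DS/H) · √((H+B)/B).
√(2DS/H) = √(2 × 57,000 × 125 / 19.3) = 859.268.
√((H+B)/B) = √((19.3+110)/110) = 1.0842.
Q* ≈ 931.605.

Q* ≈ 932 packs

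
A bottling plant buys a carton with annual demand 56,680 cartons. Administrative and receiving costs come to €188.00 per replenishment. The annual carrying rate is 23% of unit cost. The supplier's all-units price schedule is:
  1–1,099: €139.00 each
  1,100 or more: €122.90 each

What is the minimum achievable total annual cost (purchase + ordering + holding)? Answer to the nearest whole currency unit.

Holding cost per unit per year at price C is H = 0.23·C.
Evaluate total cost at each tier's feasible EOQ or, if the EOQ is below the tier, at the tier's minimum quantity.
EOQ at €139.00 = 816.5 (feasible in tier 1): TC = 56,680×€139.00 + (56,680/816.5)×188 + (816.5/2)×0.23×€139.00 = €7,904,622.38.
EOQ at €122.90 = 868.3 < 1100, so use break Q=1100: TC = 56,680×€122.90 + (56,680/1100.0)×188 + (1100.0/2)×0.23×€122.90 = €6,991,205.98.
Lowest total cost among the candidates is at Q = 1100.0.

TC* ≈ €6,991,206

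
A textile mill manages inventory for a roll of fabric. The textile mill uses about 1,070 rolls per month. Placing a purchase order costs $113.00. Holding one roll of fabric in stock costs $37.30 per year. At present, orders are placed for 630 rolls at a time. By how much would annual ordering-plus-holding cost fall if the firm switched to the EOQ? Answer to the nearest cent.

Extra cost ≈ $3,648.77 per year

Annual demand D = 1,070 × 12 = 12,840.
EOQ = √(2DS/H) = √(2 × 12,840 × 113 / 37.3) ≈ 278.92.
Cost at Q* = (D/Q*)S + (Q*/2)H = √(2DSH) ≈ $10,403.78.
Cost at Q = 630: (12,840/630)×113 + (630/2)×37.3 = $2,303.05 + $11,749.50 = $14,052.55.
Excess = $14,052.55 − $10,403.78 = $3,648.77.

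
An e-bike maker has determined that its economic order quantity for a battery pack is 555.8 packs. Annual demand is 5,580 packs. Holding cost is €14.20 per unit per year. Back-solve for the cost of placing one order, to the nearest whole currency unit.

S ≈ €393

The basic EOQ model gives Q* = √(2DS/H); rearrange for the unknown.
From Q* = √(2DS/H): S = Q*²H / (2D) = 555.8² × 14.2 / (2 × 5,580) = 393.0622.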